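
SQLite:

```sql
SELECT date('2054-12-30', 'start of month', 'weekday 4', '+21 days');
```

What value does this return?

`start of month` rewinds 2054-12-30 to 2054-12-01.
`weekday 4` advances to the next Thursday; 2054-12-01 is a Tuesday, so it moves forward to 2054-12-03.
Advancing 21 more days within December lands on 2054-12-24.

2054-12-24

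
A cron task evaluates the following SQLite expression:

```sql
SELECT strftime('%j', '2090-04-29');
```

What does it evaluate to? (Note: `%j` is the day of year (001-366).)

Day-of-year for 2090-04-29: days since 2090-01-01 inclusive = 119, zero-padded to 119.

119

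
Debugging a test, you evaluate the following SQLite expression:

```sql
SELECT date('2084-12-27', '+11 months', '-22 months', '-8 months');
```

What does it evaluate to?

Adding +11 months to 2084-12-27 gives 2085-11-27.
Adding -22 months to 2085-11-27 gives 2084-01-27.
Adding -8 months to 2084-01-27 gives 2083-05-27.

2083-05-27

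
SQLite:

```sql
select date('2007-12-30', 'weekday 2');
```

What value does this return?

2008-01-01

`weekday 2` advances to the next Tuesday; 2007-12-30 is a Sunday, so it moves forward to 2008-01-01.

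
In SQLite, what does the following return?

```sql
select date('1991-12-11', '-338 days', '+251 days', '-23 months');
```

Applying '-338 days' to 1991-12-11: counting 338 days back gives 1991-01-07.
Applying '+251 days' to 1991-01-07: counting 251 days forward gives 1991-09-15.
Adding -23 months to 1991-09-15 gives 1989-10-15.

1989-10-15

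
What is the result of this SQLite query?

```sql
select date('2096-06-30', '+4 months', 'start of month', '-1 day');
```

2096-09-30

Adding +4 months to 2096-06-30 gives 2096-10-30.
`start of month` rewinds 2096-10-30 to 2096-10-01.
Going back 1 day from 2096-10-01 reaches 2096-09-30 (last day of September, 30 days).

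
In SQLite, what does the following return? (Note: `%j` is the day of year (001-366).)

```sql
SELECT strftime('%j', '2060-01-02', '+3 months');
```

093

First apply '+3 months': 2060-01-02 → 2060-04-02.
Day-of-year for 2060-04-02: days since 2060-01-01 inclusive = 93, zero-padded to 093.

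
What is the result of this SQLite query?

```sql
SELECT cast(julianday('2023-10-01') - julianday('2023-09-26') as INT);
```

4 days remain in September 2023 after the 26th (30 − 26).
Then 1 day into October 2023.
Total: 4 + 1 = 5.

5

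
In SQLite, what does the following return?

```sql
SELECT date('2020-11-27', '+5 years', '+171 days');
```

2026-05-17

Adding +5 years to 2020-11-27 gives 2025-11-27.
Applying '+171 days' to 2025-11-27: counting 171 days forward gives 2026-05-17.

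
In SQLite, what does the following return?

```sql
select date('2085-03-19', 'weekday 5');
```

`weekday 5` advances to the next Friday; 2085-03-19 is a Monday, so it moves forward to 2085-03-23.

2085-03-23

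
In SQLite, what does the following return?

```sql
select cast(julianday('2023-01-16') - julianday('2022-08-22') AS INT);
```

9 days remain in August 2022 after the 22nd (31 − 22).
September 2022: 30 days.
October 2022: 31 days.
November 2022: 30 days.
December 2022: 31 days.
Then 16 days into January 2023.
Total: 9 + 30 + 31 + 30 + 31 + 16 = 147.

147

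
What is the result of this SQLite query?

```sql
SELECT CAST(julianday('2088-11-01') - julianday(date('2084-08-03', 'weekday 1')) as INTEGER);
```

`weekday 1` advances to the next Monday; 2084-08-03 is a Thursday, so it moves forward to 2084-08-07.
24 days remain in August 2084 after the 7th (31 − 7).
Full months from September 2084 through October 2088 contribute their day counts.
Then 1 day into November 2088.
Total: 24 + 30 + 31 + 30 + 31 + 31 + 28 + 31 + 30 + 31 + 30 + 31 + 31 + 30 + 31 + 30 + 31 + 31 + 28 + 31 + 30 + 31 + 30 + 31 + 31 + 30 + 31 + 30 + 31 + 31 + 28 + 31 + 30 + 31 + 30 + 31 + 31 + 30 + 31 + 30 + 31 + 31 + 29 + 31 + 30 + 31 + 30 + 31 + 31 + 30 + 31 + 1 = 1547.

1547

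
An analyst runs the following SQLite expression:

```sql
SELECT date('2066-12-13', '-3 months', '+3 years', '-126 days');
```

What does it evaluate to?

2069-05-10

Adding -3 months to 2066-12-13 gives 2066-09-13.
Adding +3 years to 2066-09-13 gives 2069-09-13.
Applying '-126 days' to 2069-09-13: counting 126 days back gives 2069-05-10.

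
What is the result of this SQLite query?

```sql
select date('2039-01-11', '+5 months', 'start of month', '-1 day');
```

2039-05-31

Adding +5 months to 2039-01-11 gives 2039-06-11.
`start of month` rewinds 2039-06-11 to 2039-06-01.
Going back 1 day from 2039-06-01 reaches 2039-05-31 (last day of May, 31 days).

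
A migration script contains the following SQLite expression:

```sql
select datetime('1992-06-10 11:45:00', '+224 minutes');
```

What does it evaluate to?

1992-06-10 15:29:00

224 minutes = 3h 44m; +224 minutes from 1992-06-10 11:45:00 is 1992-06-10 15:29:00.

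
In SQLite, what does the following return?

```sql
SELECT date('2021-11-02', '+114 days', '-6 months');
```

2021-08-24

Applying '+114 days' to 2021-11-02: counting 114 days forward gives 2022-02-24.
Adding -6 months to 2022-02-24 gives 2021-08-24.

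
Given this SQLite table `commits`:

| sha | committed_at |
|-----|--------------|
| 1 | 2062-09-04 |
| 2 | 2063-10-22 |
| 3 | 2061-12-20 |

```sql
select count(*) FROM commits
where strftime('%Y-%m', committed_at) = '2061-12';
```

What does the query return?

1

Rows with year-month 2061-12: 2061-12-20 → 1.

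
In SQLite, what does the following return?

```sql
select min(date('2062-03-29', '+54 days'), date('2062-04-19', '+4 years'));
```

2062-05-22

date('2062-03-29', '+54 days') → 2062-05-22.
date('2062-04-19', '+4 years') → 2066-04-19.
Earlier of the two is 2062-05-22.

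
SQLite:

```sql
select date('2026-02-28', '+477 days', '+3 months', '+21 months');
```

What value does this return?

Applying '+477 days' to 2026-02-28: counting 477 days forward gives 2027-06-20.
Adding +3 months to 2027-06-20 gives 2027-09-20.
Adding +21 months to 2027-09-20 gives 2029-06-20.

2029-06-20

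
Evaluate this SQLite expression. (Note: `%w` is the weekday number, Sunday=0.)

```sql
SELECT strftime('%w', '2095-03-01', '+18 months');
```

First apply '+18 months': 2095-03-01 → 2096-09-01.
2096-09-01 is a Saturday; with Sunday=0 that is 6.

6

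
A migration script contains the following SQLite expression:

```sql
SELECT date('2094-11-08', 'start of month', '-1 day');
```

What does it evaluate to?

`start of month` rewinds 2094-11-08 to 2094-11-01.
Going back 1 day from 2094-11-01 reaches 2094-10-31 (last day of October, 31 days).

2094-10-31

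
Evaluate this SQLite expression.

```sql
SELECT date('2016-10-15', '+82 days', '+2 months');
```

2017-03-05

Applying '+82 days' to 2016-10-15: counting 82 days forward gives 2017-01-05.
Adding +2 months to 2017-01-05 gives 2017-03-05.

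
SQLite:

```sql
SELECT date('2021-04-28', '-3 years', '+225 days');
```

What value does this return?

2018-12-09

Adding -3 years to 2021-04-28 gives 2018-04-28.
Applying '+225 days' to 2018-04-28: counting 225 days forward gives 2018-12-09.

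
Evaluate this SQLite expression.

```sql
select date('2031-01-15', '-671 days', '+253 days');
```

2029-11-23

Applying '-671 days' to 2031-01-15: counting 671 days back gives 2029-03-15.
Applying '+253 days' to 2029-03-15: counting 253 days forward gives 2029-11-23.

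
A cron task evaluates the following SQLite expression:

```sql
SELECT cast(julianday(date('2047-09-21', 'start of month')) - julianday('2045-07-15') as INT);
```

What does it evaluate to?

`start of month` rewinds 2047-09-21 to 2047-09-01.
16 days remain in July 2045 after the 15th (31 − 15).
Full months from August 2045 through August 2047 contribute their day counts.
Then 1 day into September 2047.
Total: 16 + 31 + 30 + 31 + 30 + 31 + 31 + 28 + 31 + 30 + 31 + 30 + 31 + 31 + 30 + 31 + 30 + 31 + 31 + 28 + 31 + 30 + 31 + 30 + 31 + 31 + 1 = 778.

778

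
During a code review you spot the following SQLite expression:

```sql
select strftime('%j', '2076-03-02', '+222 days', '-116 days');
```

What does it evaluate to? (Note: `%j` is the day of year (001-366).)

First apply '+222 days', '-116 days': 2076-03-02 → 2076-06-16.
Day-of-year for 2076-06-16: days since 2076-01-01 inclusive = 168, zero-padded to 168.

168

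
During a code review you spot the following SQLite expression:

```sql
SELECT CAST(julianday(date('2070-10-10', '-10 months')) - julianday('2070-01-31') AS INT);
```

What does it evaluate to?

Adding -10 months to 2070-10-10 gives 2069-12-10.
21 days remain in December 2069 after the 10th (31 − 10).
Then 31 days into January 2070.
Total: 21 + 31 = 52.
The subtraction is earlier − later, so the result is −52 → -52.

-52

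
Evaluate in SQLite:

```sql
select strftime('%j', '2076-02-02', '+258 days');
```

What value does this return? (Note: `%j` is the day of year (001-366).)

291

First apply '+258 days': 2076-02-02 → 2076-10-17.
Day-of-year for 2076-10-17: days since 2076-01-01 inclusive = 291, zero-padded to 291.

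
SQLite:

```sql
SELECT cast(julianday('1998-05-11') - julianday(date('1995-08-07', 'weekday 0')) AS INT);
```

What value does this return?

1002

`weekday 0` advances to the next Sunday; 1995-08-07 is a Monday, so it moves forward to 1995-08-13.
18 days remain in August 1995 after the 13th (31 − 13).
Full months from September 1995 through April 1998 contribute their day counts.
Then 11 days into May 1998.
Total: 18 + 30 + 31 + 30 + 31 + 31 + 29 + 31 + 30 + 31 + 30 + 31 + 31 + 30 + 31 + 30 + 31 + 31 + 28 + 31 + 30 + 31 + 30 + 31 + 31 + 30 + 31 + 30 + 31 + 31 + 28 + 31 + 30 + 11 = 1002.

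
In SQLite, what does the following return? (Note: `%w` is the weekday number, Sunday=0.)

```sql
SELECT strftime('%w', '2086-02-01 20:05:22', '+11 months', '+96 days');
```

1

First apply '+11 months', '+96 days': 2086-02-01 20:05:22 → 2087-04-07 20:05:22.
2087-04-07 is a Monday; with Sunday=0 that is 1.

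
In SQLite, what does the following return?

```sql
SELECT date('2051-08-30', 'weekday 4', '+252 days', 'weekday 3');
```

`weekday 4` advances to the next Thursday; 2051-08-30 is a Wednesday, so it moves forward to 2051-08-31.
Applying '+252 days' to 2051-08-31: counting 252 days forward gives 2052-05-09.
`weekday 3` advances to the next Wednesday; 2052-05-09 is a Thursday, so it moves forward to 2052-05-15.

2052-05-15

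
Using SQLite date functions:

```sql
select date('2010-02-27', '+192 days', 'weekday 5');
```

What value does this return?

Applying '+192 days' to 2010-02-27: counting 192 days forward gives 2010-09-07.
`weekday 5` advances to the next Friday; 2010-09-07 is a Tuesday, so it moves forward to 2010-09-10.

2010-09-10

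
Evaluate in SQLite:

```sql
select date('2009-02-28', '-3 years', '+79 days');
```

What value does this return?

2006-05-18

Adding -3 years to 2009-02-28 gives 2006-02-28.
Applying '+79 days' to 2006-02-28: counting 79 days forward gives 2006-05-18.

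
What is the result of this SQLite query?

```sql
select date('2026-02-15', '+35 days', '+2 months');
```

2026-05-22

February 2026 has 28 days; 13 remain after the 15th, so 14 days reach 2026-03-01.
Advancing 21 more days within March lands on 2026-03-22.
Adding +2 months to 2026-03-22 gives 2026-05-22.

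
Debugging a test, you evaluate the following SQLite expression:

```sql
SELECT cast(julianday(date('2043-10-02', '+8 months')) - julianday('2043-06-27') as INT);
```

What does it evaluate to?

Adding +8 months to 2043-10-02 gives 2044-06-02.
3 days remain in June 2043 after the 27th (30 − 27).
Full months from July 2043 through May 2044 contribute their day counts.
Then 2 days into June 2044.
Total: 3 + 31 + 31 + 30 + 31 + 30 + 31 + 31 + 29 + 31 + 30 + 31 + 2 = 341.

341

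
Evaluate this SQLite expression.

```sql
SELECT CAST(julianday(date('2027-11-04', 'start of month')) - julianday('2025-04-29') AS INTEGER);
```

`start of month` rewinds 2027-11-04 to 2027-11-01.
1 day remains in April 2025 after the 29th (30 − 29).
Full months from May 2025 through October 2027 contribute their day counts.
Then 1 day into November 2027.
Total: 1 + 31 + 30 + 31 + 31 + 30 + 31 + 30 + 31 + 31 + 28 + 31 + 30 + 31 + 30 + 31 + 31 + 30 + 31 + 30 + 31 + 31 + 28 + 31 + 30 + 31 + 30 + 31 + 31 + 30 + 31 + 1 = 916.

916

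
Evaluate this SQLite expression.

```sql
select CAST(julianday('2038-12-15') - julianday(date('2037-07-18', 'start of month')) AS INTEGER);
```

`start of month` rewinds 2037-07-18 to 2037-07-01.
30 days remain in July 2037 after the 1st (31 − 1).
Full months from August 2037 through November 2038 contribute their day counts.
Then 15 days into December 2038.
Total: 30 + 31 + 30 + 31 + 30 + 31 + 31 + 28 + 31 + 30 + 31 + 30 + 31 + 31 + 30 + 31 + 30 + 15 = 532.

532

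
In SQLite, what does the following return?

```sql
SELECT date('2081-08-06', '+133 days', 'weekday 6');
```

2081-12-20

Applying '+133 days' to 2081-08-06: counting 133 days forward gives 2081-12-17.
`weekday 6` advances to the next Saturday; 2081-12-17 is a Wednesday, so it moves forward to 2081-12-20.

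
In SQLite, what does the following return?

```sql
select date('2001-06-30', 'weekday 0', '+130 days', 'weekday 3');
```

2001-11-14

`weekday 0` advances to the next Sunday; 2001-06-30 is a Saturday, so it moves forward to 2001-07-01.
Applying '+130 days' to 2001-07-01: counting 130 days forward gives 2001-11-08.
`weekday 3` advances to the next Wednesday; 2001-11-08 is a Thursday, so it moves forward to 2001-11-14.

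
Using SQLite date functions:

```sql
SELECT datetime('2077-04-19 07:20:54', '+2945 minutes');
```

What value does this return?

2077-04-21 08:25:54

2945 minutes = 49h 5m; +2945 minutes from 2077-04-19 07:20:54 is 2077-04-21 08:25:54 (crosses midnight).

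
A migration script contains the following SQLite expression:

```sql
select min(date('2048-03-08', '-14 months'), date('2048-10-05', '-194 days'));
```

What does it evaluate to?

2047-01-08

date('2048-03-08', '-14 months') → 2047-01-08.
date('2048-10-05', '-194 days') → 2048-03-25.
Earlier of the two is 2047-01-08.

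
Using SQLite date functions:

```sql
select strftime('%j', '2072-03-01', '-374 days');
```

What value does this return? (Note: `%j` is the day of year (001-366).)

First apply '-374 days': 2072-03-01 → 2071-02-21.
Day-of-year for 2071-02-21: days since 2071-01-01 inclusive = 52, zero-padded to 052.

052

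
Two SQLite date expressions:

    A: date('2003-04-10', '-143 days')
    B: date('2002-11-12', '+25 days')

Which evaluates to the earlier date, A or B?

A

A = 2002-11-18.
B = 2002-12-07.
A is earlier.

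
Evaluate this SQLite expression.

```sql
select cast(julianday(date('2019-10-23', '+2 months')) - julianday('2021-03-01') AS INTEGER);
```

-434

Adding +2 months to 2019-10-23 gives 2019-12-23.
8 days remain in December 2019 after the 23rd (31 − 23).
Full months from January 2020 through February 2021 contribute their day counts.
Then 1 day into March 2021.
Total: 8 + 31 + 29 + 31 + 30 + 31 + 30 + 31 + 31 + 30 + 31 + 30 + 31 + 31 + 28 + 1 = 434.
The subtraction is earlier − later, so the result is −434 → -434.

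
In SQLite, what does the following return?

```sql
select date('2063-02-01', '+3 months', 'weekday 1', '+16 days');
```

2063-05-23

Adding +3 months to 2063-02-01 gives 2063-05-01.
`weekday 1` advances to the next Monday; 2063-05-01 is a Tuesday, so it moves forward to 2063-05-07.
Advancing 16 more days within May lands on 2063-05-23.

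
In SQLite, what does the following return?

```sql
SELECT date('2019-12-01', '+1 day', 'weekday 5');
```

2019-12-06

Advancing 1 more day within December lands on 2019-12-02.
`weekday 5` advances to the next Friday; 2019-12-02 is a Monday, so it moves forward to 2019-12-06.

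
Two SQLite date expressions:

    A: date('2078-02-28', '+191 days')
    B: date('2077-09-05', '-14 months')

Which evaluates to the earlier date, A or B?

A = 2078-09-07.
B = 2076-07-05.
B is earlier.

B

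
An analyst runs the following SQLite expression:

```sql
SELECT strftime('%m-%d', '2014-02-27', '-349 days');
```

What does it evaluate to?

03-15

First apply '-349 days': 2014-02-27 → 2013-03-15.
`%m-%d` extracts the month-day: 03-15.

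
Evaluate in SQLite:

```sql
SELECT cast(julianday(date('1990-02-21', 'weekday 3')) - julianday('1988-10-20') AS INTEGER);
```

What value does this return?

`weekday 3` advances to the next Wednesday; 1990-02-21 is already a Wednesday, so it stays at 1990-02-21.
11 days remain in October 1988 after the 20th (31 − 20).
Full months from November 1988 through January 1990 contribute their day counts.
Then 21 days into February 1990.
Total: 11 + 30 + 31 + 31 + 28 + 31 + 30 + 31 + 30 + 31 + 31 + 30 + 31 + 30 + 31 + 31 + 21 = 489.

489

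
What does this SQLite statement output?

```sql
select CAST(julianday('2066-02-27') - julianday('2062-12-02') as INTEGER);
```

29 days remain in December 2062 after the 2nd (31 − 2).
Full months from January 2063 through January 2066 contribute their day counts.
Then 27 days into February 2066.
Total: 29 + 31 + 28 + 31 + 30 + 31 + 30 + 31 + 31 + 30 + 31 + 30 + 31 + 31 + 29 + 31 + 30 + 31 + 30 + 31 + 31 + 30 + 31 + 30 + 31 + 31 + 28 + 31 + 30 + 31 + 30 + 31 + 31 + 30 + 31 + 30 + 31 + 31 + 27 = 1183.

1183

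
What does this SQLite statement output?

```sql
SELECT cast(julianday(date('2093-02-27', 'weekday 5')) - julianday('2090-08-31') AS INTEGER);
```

`weekday 5` advances to the next Friday; 2093-02-27 is already a Friday, so it stays at 2093-02-27.
0 days remain in August 2090 after the 31st (31 − 31).
Full months from September 2090 through January 2093 contribute their day counts.
Then 27 days into February 2093.
Total: 0 + 30 + 31 + 30 + 31 + 31 + 28 + 31 + 30 + 31 + 30 + 31 + 31 + 30 + 31 + 30 + 31 + 31 + 29 + 31 + 30 + 31 + 30 + 31 + 31 + 30 + 31 + 30 + 31 + 31 + 27 = 911.

911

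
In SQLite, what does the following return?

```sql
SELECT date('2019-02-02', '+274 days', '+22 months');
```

Applying '+274 days' to 2019-02-02: counting 274 days forward gives 2019-11-03.
Adding +22 months to 2019-11-03 gives 2021-09-03.

2021-09-03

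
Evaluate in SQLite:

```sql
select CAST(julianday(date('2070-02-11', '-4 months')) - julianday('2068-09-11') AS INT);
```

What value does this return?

Adding -4 months to 2070-02-11 gives 2069-10-11.
19 days remain in September 2068 after the 11th (30 − 11).
Full months from October 2068 through September 2069 contribute their day counts.
Then 11 days into October 2069.
Total: 19 + 31 + 30 + 31 + 31 + 28 + 31 + 30 + 31 + 30 + 31 + 31 + 30 + 11 = 395.

395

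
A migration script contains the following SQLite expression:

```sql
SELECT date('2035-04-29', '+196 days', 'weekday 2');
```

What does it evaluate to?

2035-11-13

Applying '+196 days' to 2035-04-29: counting 196 days forward gives 2035-11-11.
`weekday 2` advances to the next Tuesday; 2035-11-11 is a Sunday, so it moves forward to 2035-11-13.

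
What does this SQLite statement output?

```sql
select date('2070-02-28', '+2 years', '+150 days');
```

2072-07-27

Adding +2 years to 2070-02-28 gives 2072-02-28.
Applying '+150 days' to 2072-02-28: counting 150 days forward gives 2072-07-27.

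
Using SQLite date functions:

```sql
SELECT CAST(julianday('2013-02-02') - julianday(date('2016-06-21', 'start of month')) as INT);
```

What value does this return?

-1215

`start of month` rewinds 2016-06-21 to 2016-06-01.
26 days remain in February 2013 after the 2nd (28 − 2).
Full months from March 2013 through May 2016 contribute their day counts.
Then 1 day into June 2016.
Total: 26 + 31 + 30 + 31 + 30 + 31 + 31 + 30 + 31 + 30 + 31 + 31 + 28 + 31 + 30 + 31 + 30 + 31 + 31 + 30 + 31 + 30 + 31 + 31 + 28 + 31 + 30 + 31 + 30 + 31 + 31 + 30 + 31 + 30 + 31 + 31 + 29 + 31 + 30 + 31 + 1 = 1215.
The subtraction is earlier − later, so the result is −1215 → -1215.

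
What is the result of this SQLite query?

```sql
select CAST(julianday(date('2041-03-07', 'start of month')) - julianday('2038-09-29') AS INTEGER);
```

`start of month` rewinds 2041-03-07 to 2041-03-01.
1 day remains in September 2038 after the 29th (30 − 29).
Full months from October 2038 through February 2041 contribute their day counts.
Then 1 day into March 2041.
Total: 1 + 31 + 30 + 31 + 31 + 28 + 31 + 30 + 31 + 30 + 31 + 31 + 30 + 31 + 30 + 31 + 31 + 29 + 31 + 30 + 31 + 30 + 31 + 31 + 30 + 31 + 30 + 31 + 31 + 28 + 1 = 884.

884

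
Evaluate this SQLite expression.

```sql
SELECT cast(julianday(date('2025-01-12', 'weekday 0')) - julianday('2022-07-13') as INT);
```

914

`weekday 0` advances to the next Sunday; 2025-01-12 is already a Sunday, so it stays at 2025-01-12.
18 days remain in July 2022 after the 13th (31 − 13).
Full months from August 2022 through December 2024 contribute their day counts.
Then 12 days into January 2025.
Total: 18 + 31 + 30 + 31 + 30 + 31 + 31 + 28 + 31 + 30 + 31 + 30 + 31 + 31 + 30 + 31 + 30 + 31 + 31 + 29 + 31 + 30 + 31 + 30 + 31 + 31 + 30 + 31 + 30 + 31 + 12 = 914.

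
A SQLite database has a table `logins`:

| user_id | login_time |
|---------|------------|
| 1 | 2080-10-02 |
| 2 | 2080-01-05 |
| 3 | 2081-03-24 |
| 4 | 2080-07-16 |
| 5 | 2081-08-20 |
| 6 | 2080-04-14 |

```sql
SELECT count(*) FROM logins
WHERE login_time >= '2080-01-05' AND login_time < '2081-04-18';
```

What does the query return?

5

Rows in [2080-01-05, 2081-04-18): 2080-10-02, 2080-01-05, 2081-03-24, 2080-07-16, 2080-04-14 → 5 rows.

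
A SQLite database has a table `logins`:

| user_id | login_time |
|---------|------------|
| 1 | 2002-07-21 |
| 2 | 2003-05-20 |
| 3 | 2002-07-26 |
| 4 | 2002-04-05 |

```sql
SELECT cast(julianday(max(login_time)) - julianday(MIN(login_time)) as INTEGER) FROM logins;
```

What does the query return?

MIN = 2002-04-05, MAX = 2003-05-20.
25 days remain in April 2002 after the 5th (30 − 5).
Full months from May 2002 through April 2003 contribute their day counts.
Then 20 days into May 2003.
Total: 25 + 31 + 30 + 31 + 31 + 30 + 31 + 30 + 31 + 31 + 28 + 31 + 30 + 20 = 410.

410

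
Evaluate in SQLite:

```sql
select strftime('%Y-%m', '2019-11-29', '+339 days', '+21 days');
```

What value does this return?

2020-11

First apply '+339 days', '+21 days': 2019-11-29 → 2020-11-23.
`%Y-%m` extracts the year-month: 2020-11.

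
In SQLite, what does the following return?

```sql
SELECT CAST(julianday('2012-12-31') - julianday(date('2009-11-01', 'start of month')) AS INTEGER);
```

1156

`start of month` rewinds 2009-11-01 to 2009-11-01.
29 days remain in November 2009 after the 1st (30 − 1).
Full months from December 2009 through November 2012 contribute their day counts.
Then 31 days into December 2012.
Total: 29 + 31 + 31 + 28 + 31 + 30 + 31 + 30 + 31 + 31 + 30 + 31 + 30 + 31 + 31 + 28 + 31 + 30 + 31 + 30 + 31 + 31 + 30 + 31 + 30 + 31 + 31 + 29 + 31 + 30 + 31 + 30 + 31 + 31 + 30 + 31 + 30 + 31 = 1156.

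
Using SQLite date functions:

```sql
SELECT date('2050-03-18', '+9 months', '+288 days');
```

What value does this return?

Adding +9 months to 2050-03-18 gives 2050-12-18.
Applying '+288 days' to 2050-12-18: counting 288 days forward gives 2051-10-02.

2051-10-02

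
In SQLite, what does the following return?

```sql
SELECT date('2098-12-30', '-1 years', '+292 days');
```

2098-10-18

Adding -1 year to 2098-12-30 gives 2097-12-30.
Applying '+292 days' to 2097-12-30: counting 292 days forward gives 2098-10-18.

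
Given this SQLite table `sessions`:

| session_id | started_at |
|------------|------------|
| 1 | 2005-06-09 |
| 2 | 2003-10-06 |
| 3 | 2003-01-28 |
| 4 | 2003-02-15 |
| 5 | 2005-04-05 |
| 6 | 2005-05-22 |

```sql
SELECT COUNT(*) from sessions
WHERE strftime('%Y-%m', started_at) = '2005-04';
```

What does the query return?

Rows with year-month 2005-04: 2005-04-05 → 1.

1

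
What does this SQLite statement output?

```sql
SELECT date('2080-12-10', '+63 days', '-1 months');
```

Applying '+63 days' to 2080-12-10: counting 63 days forward gives 2081-02-11.
Adding -1 month to 2081-02-11 gives 2081-01-11.

2081-01-11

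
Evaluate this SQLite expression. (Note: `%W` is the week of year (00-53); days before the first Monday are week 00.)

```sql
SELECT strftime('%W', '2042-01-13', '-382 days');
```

52

First apply '-382 days': 2042-01-13 → 2040-12-27.
2040-12-27 is a Thursday. SQLite's %W counts Mondays since the year started; the result is 52.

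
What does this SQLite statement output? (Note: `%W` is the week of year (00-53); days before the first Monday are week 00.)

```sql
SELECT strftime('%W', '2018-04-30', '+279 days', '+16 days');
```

First apply '+279 days', '+16 days': 2018-04-30 → 2019-02-19.
2019-02-19 is a Tuesday. SQLite's %W counts Mondays since the year started; the result is 07.

07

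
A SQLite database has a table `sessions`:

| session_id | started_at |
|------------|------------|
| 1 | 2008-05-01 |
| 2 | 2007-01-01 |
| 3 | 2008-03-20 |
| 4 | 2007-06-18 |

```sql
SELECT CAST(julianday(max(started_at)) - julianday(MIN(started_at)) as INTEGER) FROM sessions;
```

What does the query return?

486

MIN = 2007-01-01, MAX = 2008-05-01.
30 days remain in January 2007 after the 1st (31 − 1).
Full months from February 2007 through April 2008 contribute their day counts.
Then 1 day into May 2008.
Total: 30 + 28 + 31 + 30 + 31 + 30 + 31 + 31 + 30 + 31 + 30 + 31 + 31 + 29 + 31 + 30 + 1 = 486.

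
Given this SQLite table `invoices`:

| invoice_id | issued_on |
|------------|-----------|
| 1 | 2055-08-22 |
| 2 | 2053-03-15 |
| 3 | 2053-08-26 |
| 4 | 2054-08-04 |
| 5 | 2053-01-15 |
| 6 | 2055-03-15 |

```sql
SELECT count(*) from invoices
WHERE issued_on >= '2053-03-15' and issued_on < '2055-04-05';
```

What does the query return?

Rows in [2053-03-15, 2055-04-05): 2053-03-15, 2053-08-26, 2054-08-04, 2055-03-15 → 4 rows.

4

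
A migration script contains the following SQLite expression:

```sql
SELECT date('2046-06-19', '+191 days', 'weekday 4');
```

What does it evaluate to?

Applying '+191 days' to 2046-06-19: counting 191 days forward gives 2046-12-27.
`weekday 4` advances to the next Thursday; 2046-12-27 is already a Thursday, so it stays at 2046-12-27.

2046-12-27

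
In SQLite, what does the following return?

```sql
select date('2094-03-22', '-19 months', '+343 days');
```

2093-07-31

Adding -19 months to 2094-03-22 gives 2092-08-22.
Applying '+343 days' to 2092-08-22: counting 343 days forward gives 2093-07-31.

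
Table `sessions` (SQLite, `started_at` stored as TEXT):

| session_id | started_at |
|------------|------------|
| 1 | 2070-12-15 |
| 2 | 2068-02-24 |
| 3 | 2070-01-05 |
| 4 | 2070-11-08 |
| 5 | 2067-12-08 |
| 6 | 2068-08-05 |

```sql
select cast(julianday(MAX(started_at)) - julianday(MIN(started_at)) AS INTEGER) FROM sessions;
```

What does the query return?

MIN = 2067-12-08, MAX = 2070-12-15.
23 days remain in December 2067 after the 8th (31 − 8).
Full months from January 2068 through November 2070 contribute their day counts.
Then 15 days into December 2070.
Total: 23 + 31 + 29 + 31 + 30 + 31 + 30 + 31 + 31 + 30 + 31 + 30 + 31 + 31 + 28 + 31 + 30 + 31 + 30 + 31 + 31 + 30 + 31 + 30 + 31 + 31 + 28 + 31 + 30 + 31 + 30 + 31 + 31 + 30 + 31 + 30 + 15 = 1103.

1103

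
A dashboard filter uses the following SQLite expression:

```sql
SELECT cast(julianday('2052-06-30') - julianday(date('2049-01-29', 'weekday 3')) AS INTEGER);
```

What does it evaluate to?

`weekday 3` advances to the next Wednesday; 2049-01-29 is a Friday, so it moves forward to 2049-02-03.
25 days remain in February 2049 after the 3rd (28 − 3).
Full months from March 2049 through May 2052 contribute their day counts.
Then 30 days into June 2052.
Total: 25 + 31 + 30 + 31 + 30 + 31 + 31 + 30 + 31 + 30 + 31 + 31 + 28 + 31 + 30 + 31 + 30 + 31 + 31 + 30 + 31 + 30 + 31 + 31 + 28 + 31 + 30 + 31 + 30 + 31 + 31 + 30 + 31 + 30 + 31 + 31 + 29 + 31 + 30 + 31 + 30 = 1243.

1243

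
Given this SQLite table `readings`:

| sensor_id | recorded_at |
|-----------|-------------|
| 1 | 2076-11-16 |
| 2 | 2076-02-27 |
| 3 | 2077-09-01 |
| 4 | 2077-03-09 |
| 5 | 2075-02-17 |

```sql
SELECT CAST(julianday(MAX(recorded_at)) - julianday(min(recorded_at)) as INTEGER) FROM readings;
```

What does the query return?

927

MIN = 2075-02-17, MAX = 2077-09-01.
11 days remain in February 2075 after the 17th (28 − 17).
Full months from March 2075 through August 2077 contribute their day counts.
Then 1 day into September 2077.
Total: 11 + 31 + 30 + 31 + 30 + 31 + 31 + 30 + 31 + 30 + 31 + 31 + 29 + 31 + 30 + 31 + 30 + 31 + 31 + 30 + 31 + 30 + 31 + 31 + 28 + 31 + 30 + 31 + 30 + 31 + 31 + 1 = 927.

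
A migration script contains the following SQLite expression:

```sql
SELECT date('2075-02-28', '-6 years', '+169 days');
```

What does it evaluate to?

2069-08-16

Adding -6 years to 2075-02-28 gives 2069-02-28.
Applying '+169 days' to 2069-02-28: counting 169 days forward gives 2069-08-16.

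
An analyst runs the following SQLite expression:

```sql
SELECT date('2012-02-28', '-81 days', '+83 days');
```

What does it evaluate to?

Applying '-81 days' to 2012-02-28: counting 81 days back gives 2011-12-09.
Applying '+83 days' to 2011-12-09: counting 83 days forward gives 2012-03-01.

2012-03-01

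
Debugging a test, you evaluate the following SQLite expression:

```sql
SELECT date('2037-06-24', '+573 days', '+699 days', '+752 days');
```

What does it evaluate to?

Applying '+573 days' to 2037-06-24: counting 573 days forward gives 2039-01-18.
Applying '+699 days' to 2039-01-18: counting 699 days forward gives 2040-12-17.
Applying '+752 days' to 2040-12-17: counting 752 days forward gives 2043-01-08.

2043-01-08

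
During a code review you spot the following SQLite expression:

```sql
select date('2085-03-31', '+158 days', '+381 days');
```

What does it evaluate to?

2086-09-21

Applying '+158 days' to 2085-03-31: counting 158 days forward gives 2085-09-05.
Applying '+381 days' to 2085-09-05: counting 381 days forward gives 2086-09-21.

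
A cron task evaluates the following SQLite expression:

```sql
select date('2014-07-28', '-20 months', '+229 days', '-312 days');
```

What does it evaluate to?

2012-09-06

Adding -20 months to 2014-07-28 gives 2012-11-28.
Applying '+229 days' to 2012-11-28: counting 229 days forward gives 2013-07-15.
Applying '-312 days' to 2013-07-15: counting 312 days back gives 2012-09-06.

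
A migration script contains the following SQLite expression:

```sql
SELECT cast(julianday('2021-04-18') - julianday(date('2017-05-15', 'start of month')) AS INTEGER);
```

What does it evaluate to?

`start of month` rewinds 2017-05-15 to 2017-05-01.
30 days remain in May 2017 after the 1st (31 − 1).
Full months from June 2017 through March 2021 contribute their day counts.
Then 18 days into April 2021.
Total: 30 + 30 + 31 + 31 + 30 + 31 + 30 + 31 + 31 + 28 + 31 + 30 + 31 + 30 + 31 + 31 + 30 + 31 + 30 + 31 + 31 + 28 + 31 + 30 + 31 + 30 + 31 + 31 + 30 + 31 + 30 + 31 + 31 + 29 + 31 + 30 + 31 + 30 + 31 + 31 + 30 + 31 + 30 + 31 + 31 + 28 + 31 + 18 = 1448.

1448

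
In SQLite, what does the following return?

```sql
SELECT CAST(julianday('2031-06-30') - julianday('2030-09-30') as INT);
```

273

0 days remain in September 2030 after the 30th (30 − 30).
Full months from October 2030 through May 2031 contribute their day counts.
Then 30 days into June 2031.
Total: 0 + 31 + 30 + 31 + 31 + 28 + 31 + 30 + 31 + 30 = 273.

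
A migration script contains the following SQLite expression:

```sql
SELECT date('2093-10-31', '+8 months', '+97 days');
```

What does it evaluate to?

2094-10-06

Adding +8 months to 2093-10-31 targets 2094-06-31. June 2094 has only 30 days, so SQLite normalizes the 1-day overflow forward to 2094-07-01.
Applying '+97 days' to 2094-07-01: counting 97 days forward gives 2094-10-06.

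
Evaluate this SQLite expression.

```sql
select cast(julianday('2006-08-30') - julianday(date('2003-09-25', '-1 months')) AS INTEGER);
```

1101

Adding -1 month to 2003-09-25 gives 2003-08-25.
6 days remain in August 2003 after the 25th (31 − 25).
Full months from September 2003 through July 2006 contribute their day counts.
Then 30 days into August 2006.
Total: 6 + 30 + 31 + 30 + 31 + 31 + 29 + 31 + 30 + 31 + 30 + 31 + 31 + 30 + 31 + 30 + 31 + 31 + 28 + 31 + 30 + 31 + 30 + 31 + 31 + 30 + 31 + 30 + 31 + 31 + 28 + 31 + 30 + 31 + 30 + 31 + 30 = 1101.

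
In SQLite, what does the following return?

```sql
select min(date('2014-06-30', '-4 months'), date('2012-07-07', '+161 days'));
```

2012-12-15

date('2014-06-30', '-4 months') → 2014-03-02.
date('2012-07-07', '+161 days') → 2012-12-15.
Earlier of the two is 2012-12-15.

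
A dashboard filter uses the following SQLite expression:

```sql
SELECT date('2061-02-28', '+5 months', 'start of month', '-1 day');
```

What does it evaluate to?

Adding +5 months to 2061-02-28 gives 2061-07-28.
`start of month` rewinds 2061-07-28 to 2061-07-01.
Going back 1 day from 2061-07-01 reaches 2061-06-30 (last day of June, 30 days).

2061-06-30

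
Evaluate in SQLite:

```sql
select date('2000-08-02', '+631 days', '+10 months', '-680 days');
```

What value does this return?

2001-04-16

Applying '+631 days' to 2000-08-02: counting 631 days forward gives 2002-04-25.
Adding +10 months to 2002-04-25 gives 2003-02-25.
Applying '-680 days' to 2003-02-25: counting 680 days back gives 2001-04-16.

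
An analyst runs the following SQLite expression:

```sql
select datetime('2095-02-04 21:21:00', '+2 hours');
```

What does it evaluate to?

+2 hours from 2095-02-04 21:21:00 is 2095-02-04 23:21:00.

2095-02-04 23:21:00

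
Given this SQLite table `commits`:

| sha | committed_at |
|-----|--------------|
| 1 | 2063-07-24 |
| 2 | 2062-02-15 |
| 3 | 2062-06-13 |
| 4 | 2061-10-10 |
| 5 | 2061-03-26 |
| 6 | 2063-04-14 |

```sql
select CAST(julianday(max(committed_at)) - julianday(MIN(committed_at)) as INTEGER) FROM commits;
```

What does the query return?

MIN = 2061-03-26, MAX = 2063-07-24.
5 days remain in March 2061 after the 26th (31 − 26).
Full months from April 2061 through June 2063 contribute their day counts.
Then 24 days into July 2063.
Total: 5 + 30 + 31 + 30 + 31 + 31 + 30 + 31 + 30 + 31 + 31 + 28 + 31 + 30 + 31 + 30 + 31 + 31 + 30 + 31 + 30 + 31 + 31 + 28 + 31 + 30 + 31 + 30 + 24 = 850.

850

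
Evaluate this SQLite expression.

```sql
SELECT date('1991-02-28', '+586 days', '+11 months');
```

1993-09-06

Applying '+586 days' to 1991-02-28: counting 586 days forward gives 1992-10-06.
Adding +11 months to 1992-10-06 gives 1993-09-06.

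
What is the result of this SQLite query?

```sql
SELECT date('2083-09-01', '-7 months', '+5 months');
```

2083-07-01

Adding -7 months to 2083-09-01 gives 2083-02-01.
Adding +5 months to 2083-02-01 gives 2083-07-01.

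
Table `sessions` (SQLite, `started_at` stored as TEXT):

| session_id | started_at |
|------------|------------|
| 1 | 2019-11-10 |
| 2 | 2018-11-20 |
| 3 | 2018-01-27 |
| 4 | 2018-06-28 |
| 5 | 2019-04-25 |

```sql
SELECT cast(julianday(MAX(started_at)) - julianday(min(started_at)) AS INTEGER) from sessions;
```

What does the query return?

MIN = 2018-01-27, MAX = 2019-11-10.
4 days remain in January 2018 after the 27th (31 − 27).
Full months from February 2018 through October 2019 contribute their day counts.
Then 10 days into November 2019.
Total: 4 + 28 + 31 + 30 + 31 + 30 + 31 + 31 + 30 + 31 + 30 + 31 + 31 + 28 + 31 + 30 + 31 + 30 + 31 + 31 + 30 + 31 + 10 = 652.

652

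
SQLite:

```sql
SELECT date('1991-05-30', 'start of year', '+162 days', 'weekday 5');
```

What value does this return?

`start of year` rewinds 1991-05-30 to 1991-01-01.
Applying '+162 days' to 1991-01-01: counting 162 days forward gives 1991-06-12.
`weekday 5` advances to the next Friday; 1991-06-12 is a Wednesday, so it moves forward to 1991-06-14.

1991-06-14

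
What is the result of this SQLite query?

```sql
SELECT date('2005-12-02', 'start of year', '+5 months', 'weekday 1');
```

2005-06-06

`start of year` rewinds 2005-12-02 to 2005-01-01.
Adding +5 months to 2005-01-01 gives 2005-06-01.
`weekday 1` advances to the next Monday; 2005-06-01 is a Wednesday, so it moves forward to 2005-06-06.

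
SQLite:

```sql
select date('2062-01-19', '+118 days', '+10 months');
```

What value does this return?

2063-03-17

Applying '+118 days' to 2062-01-19: counting 118 days forward gives 2062-05-17.
Adding +10 months to 2062-05-17 gives 2063-03-17.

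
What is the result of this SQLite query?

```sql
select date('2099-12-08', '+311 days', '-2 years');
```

2098-10-15

Applying '+311 days' to 2099-12-08: counting 311 days forward gives 2100-10-15.
Adding -2 years to 2100-10-15 gives 2098-10-15.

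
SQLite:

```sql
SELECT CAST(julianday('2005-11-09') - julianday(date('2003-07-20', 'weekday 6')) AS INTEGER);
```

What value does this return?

`weekday 6` advances to the next Saturday; 2003-07-20 is a Sunday, so it moves forward to 2003-07-26.
5 days remain in July 2003 after the 26th (31 − 26).
Full months from August 2003 through October 2005 contribute their day counts.
Then 9 days into November 2005.
Total: 5 + 31 + 30 + 31 + 30 + 31 + 31 + 29 + 31 + 30 + 31 + 30 + 31 + 31 + 30 + 31 + 30 + 31 + 31 + 28 + 31 + 30 + 31 + 30 + 31 + 31 + 30 + 31 + 9 = 837.

837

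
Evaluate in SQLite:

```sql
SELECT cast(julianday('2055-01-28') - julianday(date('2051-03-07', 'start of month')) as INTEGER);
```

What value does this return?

`start of month` rewinds 2051-03-07 to 2051-03-01.
30 days remain in March 2051 after the 1st (31 − 1).
Full months from April 2051 through December 2054 contribute their day counts.
Then 28 days into January 2055.
Total: 30 + 30 + 31 + 30 + 31 + 31 + 30 + 31 + 30 + 31 + 31 + 29 + 31 + 30 + 31 + 30 + 31 + 31 + 30 + 31 + 30 + 31 + 31 + 28 + 31 + 30 + 31 + 30 + 31 + 31 + 30 + 31 + 30 + 31 + 31 + 28 + 31 + 30 + 31 + 30 + 31 + 31 + 30 + 31 + 30 + 31 + 28 = 1429.

1429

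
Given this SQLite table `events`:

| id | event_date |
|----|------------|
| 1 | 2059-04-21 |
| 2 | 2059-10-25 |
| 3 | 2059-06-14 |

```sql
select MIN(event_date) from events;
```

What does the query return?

2059-04-21

MIN over {2059-04-21, 2059-06-14, 2059-10-25}.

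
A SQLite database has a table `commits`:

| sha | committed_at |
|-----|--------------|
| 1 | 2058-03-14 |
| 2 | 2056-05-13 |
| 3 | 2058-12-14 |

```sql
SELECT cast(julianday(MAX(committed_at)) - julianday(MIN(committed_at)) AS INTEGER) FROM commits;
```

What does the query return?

MIN = 2056-05-13, MAX = 2058-12-14.
18 days remain in May 2056 after the 13th (31 − 13).
Full months from June 2056 through November 2058 contribute their day counts.
Then 14 days into December 2058.
Total: 18 + 30 + 31 + 31 + 30 + 31 + 30 + 31 + 31 + 28 + 31 + 30 + 31 + 30 + 31 + 31 + 30 + 31 + 30 + 31 + 31 + 28 + 31 + 30 + 31 + 30 + 31 + 31 + 30 + 31 + 30 + 14 = 945.

945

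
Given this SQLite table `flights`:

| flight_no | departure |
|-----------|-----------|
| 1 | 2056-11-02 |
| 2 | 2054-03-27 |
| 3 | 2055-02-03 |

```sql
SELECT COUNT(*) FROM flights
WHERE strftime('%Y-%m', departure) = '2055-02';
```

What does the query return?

1

Rows with year-month 2055-02: 2055-02-03 → 1.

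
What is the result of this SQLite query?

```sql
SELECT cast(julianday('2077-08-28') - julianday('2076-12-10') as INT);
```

261

21 days remain in December 2076 after the 10th (31 − 10).
Full months from January 2077 through July 2077 contribute their day counts.
Then 28 days into August 2077.
Total: 21 + 31 + 28 + 31 + 30 + 31 + 30 + 31 + 28 = 261.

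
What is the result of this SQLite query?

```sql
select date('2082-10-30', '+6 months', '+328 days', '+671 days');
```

Adding +6 months to 2082-10-30 gives 2083-04-30.
Applying '+328 days' to 2083-04-30: counting 328 days forward gives 2084-03-23.
Applying '+671 days' to 2084-03-23: counting 671 days forward gives 2086-01-23.

2086-01-23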